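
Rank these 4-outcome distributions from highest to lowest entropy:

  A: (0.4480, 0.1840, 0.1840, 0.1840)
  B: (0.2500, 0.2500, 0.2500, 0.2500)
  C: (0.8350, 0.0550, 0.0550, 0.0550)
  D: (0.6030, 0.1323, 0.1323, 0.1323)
B > A > D > C

Key insight: Entropy is maximized by uniform distributions and minimized by concentrated distributions.

Entropies:
  H(A) = 1.8671 bits
  H(B) = 2.0000 bits
  H(C) = 0.9077 bits
  H(D) = 1.5984 bits

Ranking: B > A > D > C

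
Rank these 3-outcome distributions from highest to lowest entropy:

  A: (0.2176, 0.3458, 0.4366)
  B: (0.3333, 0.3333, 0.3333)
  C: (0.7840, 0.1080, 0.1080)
B > A > C

Key insight: Entropy is maximized by uniform distributions and minimized by concentrated distributions.

- Uniform distributions have maximum entropy log₂(3) = 1.5850 bits
- The more "peaked" or concentrated a distribution, the lower its entropy

Entropies:
  H(A) = 1.5305 bits
  H(B) = 1.5850 bits
  H(C) = 0.9688 bits

Ranking: B > A > C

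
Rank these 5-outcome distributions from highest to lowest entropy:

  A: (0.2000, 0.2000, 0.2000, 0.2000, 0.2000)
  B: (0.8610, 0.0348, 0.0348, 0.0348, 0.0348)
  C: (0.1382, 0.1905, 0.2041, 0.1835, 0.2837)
A > C > B

Key insight: Entropy is maximized by uniform distributions and minimized by concentrated distributions.

- Uniform distributions have maximum entropy log₂(5) = 2.3219 bits
- The more "peaked" or concentrated a distribution, the lower its entropy

Entropies:
  H(A) = 2.3219 bits
  H(B) = 0.8596 bits
  H(C) = 2.2827 bits

Ranking: A > C > B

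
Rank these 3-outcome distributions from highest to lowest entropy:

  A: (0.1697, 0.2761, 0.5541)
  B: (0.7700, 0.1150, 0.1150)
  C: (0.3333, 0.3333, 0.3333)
C > A > B

Key insight: Entropy is maximized by uniform distributions and minimized by concentrated distributions.

- Uniform distributions have maximum entropy log₂(3) = 1.5850 bits
- The more "peaked" or concentrated a distribution, the lower its entropy

Entropies:
  H(A) = 1.4189 bits
  H(B) = 1.0080 bits
  H(C) = 1.5850 bits

Ranking: C > A > B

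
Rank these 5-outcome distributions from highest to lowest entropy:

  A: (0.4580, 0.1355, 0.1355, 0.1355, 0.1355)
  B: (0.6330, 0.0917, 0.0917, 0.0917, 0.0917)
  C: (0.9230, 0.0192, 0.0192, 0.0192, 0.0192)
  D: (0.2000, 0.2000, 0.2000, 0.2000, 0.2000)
D > A > B > C

Key insight: Entropy is maximized by uniform distributions and minimized by concentrated distributions.

Entropies:
  H(A) = 2.0789 bits
  H(B) = 1.6823 bits
  H(C) = 0.5455 bits
  H(D) = 2.3219 bits

Ranking: D > A > B > C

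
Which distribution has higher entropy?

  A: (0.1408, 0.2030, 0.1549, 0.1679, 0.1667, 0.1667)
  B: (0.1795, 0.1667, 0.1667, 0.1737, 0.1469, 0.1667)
B

Both distributions are close to uniform, making this a harder comparison.

H(A) = 2.5759 bits
H(B) = 2.5823 bits

The distribution closer to uniform has higher entropy.
Answer: B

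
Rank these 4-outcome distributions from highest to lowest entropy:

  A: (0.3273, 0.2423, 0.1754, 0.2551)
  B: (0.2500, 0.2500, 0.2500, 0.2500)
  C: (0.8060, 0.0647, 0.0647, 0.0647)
B > A > C

Key insight: Entropy is maximized by uniform distributions and minimized by concentrated distributions.

- Uniform distributions have maximum entropy log₂(4) = 2.0000 bits
- The more "peaked" or concentrated a distribution, the lower its entropy

Entropies:
  H(A) = 1.9661 bits
  H(B) = 2.0000 bits
  H(C) = 1.0172 bits

Ranking: B > A > C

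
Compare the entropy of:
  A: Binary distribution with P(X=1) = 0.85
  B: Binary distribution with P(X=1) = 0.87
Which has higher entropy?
A

For binary distributions, entropy is maximized at p=0.5 and decreases as p moves toward 0 or 1.

H(A) = H(0.85) = 0.6098 bits
H(B) = H(0.87) = 0.5574 bits

Distribution A (p=0.85) is closer to uniform (p=0.5), so it has higher entropy.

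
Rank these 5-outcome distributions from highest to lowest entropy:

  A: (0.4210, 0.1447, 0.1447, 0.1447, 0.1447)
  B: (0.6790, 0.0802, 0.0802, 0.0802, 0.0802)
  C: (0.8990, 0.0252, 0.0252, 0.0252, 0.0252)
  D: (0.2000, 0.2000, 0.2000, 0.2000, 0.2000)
D > A > B > C

Key insight: Entropy is maximized by uniform distributions and minimized by concentrated distributions.

Entropies:
  H(A) = 2.1399 bits
  H(B) = 1.5475 bits
  H(C) = 0.6742 bits
  H(D) = 2.3219 bits

Ranking: D > A > B > C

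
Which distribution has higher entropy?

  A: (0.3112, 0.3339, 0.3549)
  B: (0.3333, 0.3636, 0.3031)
A

Both distributions are close to uniform, making this a harder comparison.

H(A) = 1.5829 bits
H(B) = 1.5810 bits

The distribution closer to uniform has higher entropy.
Answer: A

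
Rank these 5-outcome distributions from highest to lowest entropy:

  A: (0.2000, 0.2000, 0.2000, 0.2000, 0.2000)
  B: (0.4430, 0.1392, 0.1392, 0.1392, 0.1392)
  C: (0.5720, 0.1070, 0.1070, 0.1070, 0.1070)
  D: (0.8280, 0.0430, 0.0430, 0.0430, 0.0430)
A > B > C > D

Key insight: Entropy is maximized by uniform distributions and minimized by concentrated distributions.

Entropies:
  H(A) = 2.3219 bits
  H(B) = 2.1046 bits
  H(C) = 1.8410 bits
  H(D) = 1.0063 bits

Ranking: A > B > C > D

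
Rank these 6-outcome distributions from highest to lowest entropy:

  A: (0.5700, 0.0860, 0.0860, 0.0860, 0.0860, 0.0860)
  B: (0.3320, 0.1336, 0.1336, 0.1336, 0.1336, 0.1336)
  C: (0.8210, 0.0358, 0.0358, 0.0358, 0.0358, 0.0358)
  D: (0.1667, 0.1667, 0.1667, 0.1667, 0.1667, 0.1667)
D > B > A > C

Key insight: Entropy is maximized by uniform distributions and minimized by concentrated distributions.

Entropies:
  H(A) = 1.9842 bits
  H(B) = 2.4680 bits
  H(C) = 1.0935 bits
  H(D) = 2.5850 bits

Ranking: D > B > A > C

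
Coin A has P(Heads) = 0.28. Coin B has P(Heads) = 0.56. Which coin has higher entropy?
B

For binary distributions, entropy is maximized at p=0.5 and decreases as p moves toward 0 or 1.

H(A) = H(0.28) = 0.8555 bits
H(B) = H(0.56) = 0.9896 bits

Distribution B (p=0.56) is closer to uniform (p=0.5), so it has higher entropy.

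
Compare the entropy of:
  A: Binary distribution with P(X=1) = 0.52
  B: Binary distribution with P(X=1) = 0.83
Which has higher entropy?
A

For binary distributions, entropy is maximized at p=0.5 and decreases as p moves toward 0 or 1.

H(A) = H(0.52) = 0.9988 bits
H(B) = H(0.83) = 0.6577 bits

Distribution A (p=0.52) is closer to uniform (p=0.5), so it has higher entropy.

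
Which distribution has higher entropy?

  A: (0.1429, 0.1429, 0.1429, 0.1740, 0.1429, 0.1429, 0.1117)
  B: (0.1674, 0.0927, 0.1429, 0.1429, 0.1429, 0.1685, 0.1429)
A

Both distributions are close to uniform, making this a harder comparison.

H(A) = 2.7975 bits
H(B) = 2.7868 bits

The distribution closer to uniform has higher entropy.
Answer: A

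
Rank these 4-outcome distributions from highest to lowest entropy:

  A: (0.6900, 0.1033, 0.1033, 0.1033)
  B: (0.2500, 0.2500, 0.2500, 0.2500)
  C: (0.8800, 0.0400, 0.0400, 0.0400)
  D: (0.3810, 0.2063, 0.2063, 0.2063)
B > D > A > C

Key insight: Entropy is maximized by uniform distributions and minimized by concentrated distributions.

Entropies:
  H(A) = 1.3845 bits
  H(B) = 2.0000 bits
  H(C) = 0.7196 bits
  H(D) = 1.9398 bits

Ranking: B > D > A > C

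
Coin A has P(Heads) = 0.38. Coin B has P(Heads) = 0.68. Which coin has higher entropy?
A

For binary distributions, entropy is maximized at p=0.5 and decreases as p moves toward 0 or 1.

H(A) = H(0.38) = 0.9580 bits
H(B) = H(0.68) = 0.9044 bits

Distribution A (p=0.38) is closer to uniform (p=0.5), so it has higher entropy.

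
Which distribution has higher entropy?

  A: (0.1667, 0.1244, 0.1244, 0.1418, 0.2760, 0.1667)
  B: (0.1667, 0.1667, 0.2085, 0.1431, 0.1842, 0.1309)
B

Both distributions are close to uniform, making this a harder comparison.

H(A) = 2.5220 bits
H(B) = 2.5681 bits

The distribution closer to uniform has higher entropy.
Answer: B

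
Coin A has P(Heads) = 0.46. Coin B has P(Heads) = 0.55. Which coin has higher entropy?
A

For binary distributions, entropy is maximized at p=0.5 and decreases as p moves toward 0 or 1.

H(A) = H(0.46) = 0.9954 bits
H(B) = H(0.55) = 0.9928 bits

Distribution A (p=0.46) is closer to uniform (p=0.5), so it has higher entropy.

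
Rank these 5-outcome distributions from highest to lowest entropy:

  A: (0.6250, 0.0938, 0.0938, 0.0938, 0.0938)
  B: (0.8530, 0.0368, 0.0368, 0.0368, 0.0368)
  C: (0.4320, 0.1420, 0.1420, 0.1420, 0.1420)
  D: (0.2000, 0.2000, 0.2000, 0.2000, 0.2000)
D > C > A > B

Key insight: Entropy is maximized by uniform distributions and minimized by concentrated distributions.

Entropies:
  H(A) = 1.7044 bits
  H(B) = 0.8963 bits
  H(C) = 2.1226 bits
  H(D) = 2.3219 bits

Ranking: D > C > A > B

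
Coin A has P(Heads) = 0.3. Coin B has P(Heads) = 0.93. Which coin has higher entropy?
A

For binary distributions, entropy is maximized at p=0.5 and decreases as p moves toward 0 or 1.

H(A) = H(0.3) = 0.8813 bits
H(B) = H(0.93) = 0.3659 bits

Distribution A (p=0.3) is closer to uniform (p=0.5), so it has higher entropy.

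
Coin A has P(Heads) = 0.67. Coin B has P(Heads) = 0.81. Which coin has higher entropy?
A

For binary distributions, entropy is maximized at p=0.5 and decreases as p moves toward 0 or 1.

H(A) = H(0.67) = 0.9149 bits
H(B) = H(0.81) = 0.7015 bits

Distribution A (p=0.67) is closer to uniform (p=0.5), so it has higher entropy.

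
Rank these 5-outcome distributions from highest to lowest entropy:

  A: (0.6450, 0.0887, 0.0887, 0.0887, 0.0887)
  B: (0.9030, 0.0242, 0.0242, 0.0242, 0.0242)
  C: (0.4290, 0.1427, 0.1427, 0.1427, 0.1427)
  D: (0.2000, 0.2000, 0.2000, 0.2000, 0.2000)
D > C > A > B

Key insight: Entropy is maximized by uniform distributions and minimized by concentrated distributions.

Entropies:
  H(A) = 1.6485 bits
  H(B) = 0.6534 bits
  H(C) = 2.1274 bits
  H(D) = 2.3219 bits

Ranking: D > C > A > B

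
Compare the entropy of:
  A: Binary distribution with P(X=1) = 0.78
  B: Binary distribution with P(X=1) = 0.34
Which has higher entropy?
B

For binary distributions, entropy is maximized at p=0.5 and decreases as p moves toward 0 or 1.

H(A) = H(0.78) = 0.7602 bits
H(B) = H(0.34) = 0.9248 bits

Distribution B (p=0.34) is closer to uniform (p=0.5), so it has higher entropy.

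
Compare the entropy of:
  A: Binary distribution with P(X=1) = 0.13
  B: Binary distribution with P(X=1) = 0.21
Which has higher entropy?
B

For binary distributions, entropy is maximized at p=0.5 and decreases as p moves toward 0 or 1.

H(A) = H(0.13) = 0.5574 bits
H(B) = H(0.21) = 0.7415 bits

Distribution B (p=0.21) is closer to uniform (p=0.5), so it has higher entropy.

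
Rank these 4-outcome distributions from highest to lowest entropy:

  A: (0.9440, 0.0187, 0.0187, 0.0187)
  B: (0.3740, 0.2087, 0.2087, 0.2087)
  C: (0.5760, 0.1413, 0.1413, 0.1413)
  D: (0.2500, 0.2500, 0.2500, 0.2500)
D > B > C > A

Key insight: Entropy is maximized by uniform distributions and minimized by concentrated distributions.

Entropies:
  H(A) = 0.4001 bits
  H(B) = 1.9459 bits
  H(C) = 1.6553 bits
  H(D) = 2.0000 bits

Ranking: D > B > C > A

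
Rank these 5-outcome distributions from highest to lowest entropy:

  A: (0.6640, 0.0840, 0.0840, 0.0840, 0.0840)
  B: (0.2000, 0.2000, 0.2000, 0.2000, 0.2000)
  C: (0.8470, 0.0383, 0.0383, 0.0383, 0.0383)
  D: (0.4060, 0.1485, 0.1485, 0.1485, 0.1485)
B > D > A > C

Key insight: Entropy is maximized by uniform distributions and minimized by concentrated distributions.

Entropies:
  H(A) = 1.5929 bits
  H(B) = 2.3219 bits
  H(C) = 0.9233 bits
  H(D) = 2.1624 bits

Ranking: B > D > A > C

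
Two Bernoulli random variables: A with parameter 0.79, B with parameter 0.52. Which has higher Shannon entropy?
B

For binary distributions, entropy is maximized at p=0.5 and decreases as p moves toward 0 or 1.

H(A) = H(0.79) = 0.7415 bits
H(B) = H(0.52) = 0.9988 bits

Distribution B (p=0.52) is closer to uniform (p=0.5), so it has higher entropy.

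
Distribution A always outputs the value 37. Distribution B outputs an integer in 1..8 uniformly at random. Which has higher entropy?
B

A is deterministic, so H(A) = 0. B is uniform over 8 outcomes, so H(B) = log₂(8) = 3.000 bits. Any distribution with genuine randomness has higher entropy than a deterministic one.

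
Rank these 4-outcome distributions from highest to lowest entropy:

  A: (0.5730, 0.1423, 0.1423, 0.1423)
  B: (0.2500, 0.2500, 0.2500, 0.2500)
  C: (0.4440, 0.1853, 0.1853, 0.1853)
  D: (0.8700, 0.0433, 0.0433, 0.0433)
B > C > A > D

Key insight: Entropy is maximized by uniform distributions and minimized by concentrated distributions.

Entropies:
  H(A) = 1.6613 bits
  H(B) = 2.0000 bits
  H(C) = 1.8722 bits
  H(D) = 0.7635 bits

Ranking: B > C > A > D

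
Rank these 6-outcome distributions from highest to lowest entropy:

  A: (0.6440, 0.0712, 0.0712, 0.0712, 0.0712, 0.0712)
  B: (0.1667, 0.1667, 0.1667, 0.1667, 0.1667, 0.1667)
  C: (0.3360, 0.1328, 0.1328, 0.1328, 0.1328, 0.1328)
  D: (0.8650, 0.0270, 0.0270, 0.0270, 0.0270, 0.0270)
B > C > A > D

Key insight: Entropy is maximized by uniform distributions and minimized by concentrated distributions.

Entropies:
  H(A) = 1.7659 bits
  H(B) = 2.5850 bits
  H(C) = 2.4627 bits
  H(D) = 0.8845 bits

Ranking: B > C > A > D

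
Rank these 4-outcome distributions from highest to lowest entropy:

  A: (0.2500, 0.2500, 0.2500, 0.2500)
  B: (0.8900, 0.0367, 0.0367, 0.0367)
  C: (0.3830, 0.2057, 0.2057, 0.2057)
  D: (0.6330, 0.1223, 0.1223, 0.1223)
A > C > D > B

Key insight: Entropy is maximized by uniform distributions and minimized by concentrated distributions.

Entropies:
  H(A) = 2.0000 bits
  H(B) = 0.6743 bits
  H(C) = 1.9381 bits
  H(D) = 1.5300 bits

Ranking: A > C > D > B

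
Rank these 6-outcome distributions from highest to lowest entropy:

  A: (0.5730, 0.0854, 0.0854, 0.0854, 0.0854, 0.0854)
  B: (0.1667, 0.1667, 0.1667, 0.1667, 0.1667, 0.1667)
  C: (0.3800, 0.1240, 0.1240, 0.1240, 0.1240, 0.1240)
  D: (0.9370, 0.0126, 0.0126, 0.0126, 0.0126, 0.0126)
B > C > A > D

Key insight: Entropy is maximized by uniform distributions and minimized by concentrated distributions.

Entropies:
  H(A) = 1.9760 bits
  H(B) = 2.5850 bits
  H(C) = 2.3976 bits
  H(D) = 0.4855 bits

Ranking: B > C > A > D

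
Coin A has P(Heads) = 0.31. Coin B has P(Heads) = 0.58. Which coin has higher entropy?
B

For binary distributions, entropy is maximized at p=0.5 and decreases as p moves toward 0 or 1.

H(A) = H(0.31) = 0.8932 bits
H(B) = H(0.58) = 0.9815 bits

Distribution B (p=0.58) is closer to uniform (p=0.5), so it has higher entropy.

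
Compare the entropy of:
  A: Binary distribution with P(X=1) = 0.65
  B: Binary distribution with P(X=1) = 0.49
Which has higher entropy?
B

For binary distributions, entropy is maximized at p=0.5 and decreases as p moves toward 0 or 1.

H(A) = H(0.65) = 0.9341 bits
H(B) = H(0.49) = 0.9997 bits

Distribution B (p=0.49) is closer to uniform (p=0.5), so it has higher entropy.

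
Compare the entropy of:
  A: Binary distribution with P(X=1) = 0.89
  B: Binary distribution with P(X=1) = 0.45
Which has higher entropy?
B

For binary distributions, entropy is maximized at p=0.5 and decreases as p moves toward 0 or 1.

H(A) = H(0.89) = 0.4999 bits
H(B) = H(0.45) = 0.9928 bits

Distribution B (p=0.45) is closer to uniform (p=0.5), so it has higher entropy.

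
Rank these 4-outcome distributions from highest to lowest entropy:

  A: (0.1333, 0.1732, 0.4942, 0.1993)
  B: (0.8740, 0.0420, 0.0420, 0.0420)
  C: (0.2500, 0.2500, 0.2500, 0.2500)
C > A > B

Key insight: Entropy is maximized by uniform distributions and minimized by concentrated distributions.

- Uniform distributions have maximum entropy log₂(4) = 2.0000 bits
- The more "peaked" or concentrated a distribution, the lower its entropy

Entropies:
  H(A) = 1.7920 bits
  H(B) = 0.7461 bits
  H(C) = 2.0000 bits

Ranking: C > A > B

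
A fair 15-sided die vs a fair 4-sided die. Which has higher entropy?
15-sided die

Both are uniform distributions; for uniform over n outcomes, H = log₂(n). H(15-sided) = log₂(15) = 3.907 bits and H(4-sided) = log₂(4) = 2.000 bits. More outcomes in a uniform distribution means higher entropy.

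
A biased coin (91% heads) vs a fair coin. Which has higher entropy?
Fair coin

The fair coin is uniform (p=0.5), maximizing binary entropy at 1 bit. The biased coin has H(0.91) ≈ 0.436 bits — its outcome is more predictable, so its entropy is lower.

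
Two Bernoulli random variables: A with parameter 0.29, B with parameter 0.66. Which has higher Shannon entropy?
B

For binary distributions, entropy is maximized at p=0.5 and decreases as p moves toward 0 or 1.

H(A) = H(0.29) = 0.8687 bits
H(B) = H(0.66) = 0.9248 bits

Distribution B (p=0.66) is closer to uniform (p=0.5), so it has higher entropy.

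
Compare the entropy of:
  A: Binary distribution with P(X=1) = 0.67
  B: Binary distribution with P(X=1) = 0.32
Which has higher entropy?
A

For binary distributions, entropy is maximized at p=0.5 and decreases as p moves toward 0 or 1.

H(A) = H(0.67) = 0.9149 bits
H(B) = H(0.32) = 0.9044 bits

Distribution A (p=0.67) is closer to uniform (p=0.5), so it has higher entropy.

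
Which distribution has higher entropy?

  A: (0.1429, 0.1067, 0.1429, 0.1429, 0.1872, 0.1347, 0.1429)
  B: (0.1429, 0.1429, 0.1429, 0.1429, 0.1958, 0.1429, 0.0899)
A

Both distributions are close to uniform, making this a harder comparison.

H(A) = 2.7908 bits
H(B) = 2.7784 bits

The distribution closer to uniform has higher entropy.
Answer: A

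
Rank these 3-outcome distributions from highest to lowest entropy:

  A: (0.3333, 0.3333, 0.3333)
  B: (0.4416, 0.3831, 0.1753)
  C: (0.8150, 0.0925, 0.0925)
A > B > C

Key insight: Entropy is maximized by uniform distributions and minimized by concentrated distributions.

- Uniform distributions have maximum entropy log₂(3) = 1.5850 bits
- The more "peaked" or concentrated a distribution, the lower its entropy

Entropies:
  H(A) = 1.5850 bits
  H(B) = 1.4913 bits
  H(C) = 0.8759 bits

Ranking: A > B > C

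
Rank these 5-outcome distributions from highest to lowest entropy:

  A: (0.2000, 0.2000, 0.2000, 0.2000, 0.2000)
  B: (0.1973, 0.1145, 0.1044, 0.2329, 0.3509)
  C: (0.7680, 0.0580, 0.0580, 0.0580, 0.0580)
A > B > C

Key insight: Entropy is maximized by uniform distributions and minimized by concentrated distributions.

- Uniform distributions have maximum entropy log₂(5) = 2.3219 bits
- The more "peaked" or concentrated a distribution, the lower its entropy

Entropies:
  H(A) = 2.3219 bits
  H(B) = 2.1800 bits
  H(C) = 1.2455 bits

Ranking: A > B > C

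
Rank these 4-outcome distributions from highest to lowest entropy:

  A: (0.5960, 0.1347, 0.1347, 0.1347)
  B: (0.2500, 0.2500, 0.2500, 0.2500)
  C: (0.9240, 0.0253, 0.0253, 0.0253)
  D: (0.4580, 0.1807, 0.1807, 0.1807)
B > D > A > C

Key insight: Entropy is maximized by uniform distributions and minimized by concentrated distributions.

Entropies:
  H(A) = 1.6136 bits
  H(B) = 2.0000 bits
  H(C) = 0.5084 bits
  H(D) = 1.8540 bits

Ranking: B > D > A > C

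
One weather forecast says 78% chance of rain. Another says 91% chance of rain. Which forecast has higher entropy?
78% forecast

Treat each forecast as a Bernoulli distribution. Binary entropy is maximized at p=0.5 and falls off symmetrically toward 0 or 1. The 78% forecast is closer to 50%, so it is more uncertain. H(78%) ≈ 0.760 bits, H(91%) ≈ 0.436 bits.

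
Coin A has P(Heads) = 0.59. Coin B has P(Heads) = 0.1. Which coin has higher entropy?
A

For binary distributions, entropy is maximized at p=0.5 and decreases as p moves toward 0 or 1.

H(A) = H(0.59) = 0.9765 bits
H(B) = H(0.1) = 0.4690 bits

Distribution A (p=0.59) is closer to uniform (p=0.5), so it has higher entropy.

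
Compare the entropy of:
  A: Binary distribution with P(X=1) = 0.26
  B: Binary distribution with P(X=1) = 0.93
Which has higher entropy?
A

For binary distributions, entropy is maximized at p=0.5 and decreases as p moves toward 0 or 1.

H(A) = H(0.26) = 0.8267 bits
H(B) = H(0.93) = 0.3659 bits

Distribution A (p=0.26) is closer to uniform (p=0.5), so it has higher entropy.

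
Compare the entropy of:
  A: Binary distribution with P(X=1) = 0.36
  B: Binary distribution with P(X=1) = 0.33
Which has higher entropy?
A

For binary distributions, entropy is maximized at p=0.5 and decreases as p moves toward 0 or 1.

H(A) = H(0.36) = 0.9427 bits
H(B) = H(0.33) = 0.9149 bits

Distribution A (p=0.36) is closer to uniform (p=0.5), so it has higher entropy.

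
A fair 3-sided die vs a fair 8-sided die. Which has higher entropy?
8-sided die

Both are uniform distributions; for uniform over n outcomes, H = log₂(n). H(3-sided) = log₂(3) = 1.585 bits and H(8-sided) = log₂(8) = 3.000 bits. More outcomes in a uniform distribution means higher entropy.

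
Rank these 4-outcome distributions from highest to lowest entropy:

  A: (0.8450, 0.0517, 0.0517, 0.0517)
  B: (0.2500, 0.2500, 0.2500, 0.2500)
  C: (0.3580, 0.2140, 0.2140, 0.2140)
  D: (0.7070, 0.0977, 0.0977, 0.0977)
B > C > D > A

Key insight: Entropy is maximized by uniform distributions and minimized by concentrated distributions.

Entropies:
  H(A) = 0.8679 bits
  H(B) = 2.0000 bits
  H(C) = 1.9586 bits
  H(D) = 1.3370 bits

Ranking: B > C > D > A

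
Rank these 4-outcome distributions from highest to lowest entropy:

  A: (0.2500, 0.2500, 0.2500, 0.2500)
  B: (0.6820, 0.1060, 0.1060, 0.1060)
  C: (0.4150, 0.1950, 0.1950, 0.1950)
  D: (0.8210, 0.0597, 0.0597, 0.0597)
A > C > B > D

Key insight: Entropy is maximized by uniform distributions and minimized by concentrated distributions.

Entropies:
  H(A) = 2.0000 bits
  H(B) = 1.4062 bits
  H(C) = 1.9063 bits
  H(D) = 0.9616 bits

Ranking: A > C > B > D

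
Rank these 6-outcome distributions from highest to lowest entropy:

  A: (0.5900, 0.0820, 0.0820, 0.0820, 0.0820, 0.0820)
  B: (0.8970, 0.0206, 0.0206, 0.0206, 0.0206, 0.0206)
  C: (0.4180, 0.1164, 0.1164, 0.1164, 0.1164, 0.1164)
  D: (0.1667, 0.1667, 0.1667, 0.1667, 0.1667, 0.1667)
D > C > A > B

Key insight: Entropy is maximized by uniform distributions and minimized by concentrated distributions.

Entropies:
  H(A) = 1.9285 bits
  H(B) = 0.7176 bits
  H(C) = 2.3319 bits
  H(D) = 2.5850 bits

Ranking: D > C > A > B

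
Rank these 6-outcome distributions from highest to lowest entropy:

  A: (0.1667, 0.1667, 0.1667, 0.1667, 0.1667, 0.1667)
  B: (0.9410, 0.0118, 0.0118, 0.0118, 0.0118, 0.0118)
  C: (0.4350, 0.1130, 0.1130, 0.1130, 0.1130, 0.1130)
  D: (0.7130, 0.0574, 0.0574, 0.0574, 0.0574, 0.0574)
A > C > D > B

Key insight: Entropy is maximized by uniform distributions and minimized by concentrated distributions.

Entropies:
  H(A) = 2.5850 bits
  H(B) = 0.4605 bits
  H(C) = 2.2997 bits
  H(D) = 1.5312 bits

Ranking: A > C > D > B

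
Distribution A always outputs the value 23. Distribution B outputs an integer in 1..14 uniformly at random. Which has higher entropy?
B

A is deterministic, so H(A) = 0. B is uniform over 14 outcomes, so H(B) = log₂(14) = 3.807 bits. Any distribution with genuine randomness has higher entropy than a deterministic one.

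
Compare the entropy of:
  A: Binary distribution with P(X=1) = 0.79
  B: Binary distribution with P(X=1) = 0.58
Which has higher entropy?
B

For binary distributions, entropy is maximized at p=0.5 and decreases as p moves toward 0 or 1.

H(A) = H(0.79) = 0.7415 bits
H(B) = H(0.58) = 0.9815 bits

Distribution B (p=0.58) is closer to uniform (p=0.5), so it has higher entropy.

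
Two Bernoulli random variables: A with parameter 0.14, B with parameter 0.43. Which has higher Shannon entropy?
B

For binary distributions, entropy is maximized at p=0.5 and decreases as p moves toward 0 or 1.

H(A) = H(0.14) = 0.5842 bits
H(B) = H(0.43) = 0.9858 bits

Distribution B (p=0.43) is closer to uniform (p=0.5), so it has higher entropy.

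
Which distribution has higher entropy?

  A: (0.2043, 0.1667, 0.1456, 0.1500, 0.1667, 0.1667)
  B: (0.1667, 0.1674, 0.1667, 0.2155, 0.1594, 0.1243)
A

Both distributions are close to uniform, making this a harder comparison.

H(A) = 2.5760 bits
H(B) = 2.5668 bits

The distribution closer to uniform has higher entropy.
Answer: A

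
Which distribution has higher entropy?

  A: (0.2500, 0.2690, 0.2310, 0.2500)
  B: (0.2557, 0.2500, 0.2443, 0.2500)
B

Both distributions are close to uniform, making this a harder comparison.

H(A) = 1.9979 bits
H(B) = 1.9998 bits

The distribution closer to uniform has higher entropy.
Answer: B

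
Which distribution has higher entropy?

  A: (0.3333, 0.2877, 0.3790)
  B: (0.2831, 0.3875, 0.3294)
A

Both distributions are close to uniform, making this a harder comparison.

H(A) = 1.5759 bits
H(B) = 1.5731 bits

The distribution closer to uniform has higher entropy.
Answer: A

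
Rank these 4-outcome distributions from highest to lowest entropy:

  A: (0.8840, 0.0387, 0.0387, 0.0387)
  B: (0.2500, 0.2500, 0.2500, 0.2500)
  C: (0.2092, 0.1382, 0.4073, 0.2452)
B > C > A

Key insight: Entropy is maximized by uniform distributions and minimized by concentrated distributions.

- Uniform distributions have maximum entropy log₂(4) = 2.0000 bits
- The more "peaked" or concentrated a distribution, the lower its entropy

Entropies:
  H(A) = 0.7016 bits
  H(B) = 2.0000 bits
  H(C) = 1.8919 bits

Ranking: B > C > A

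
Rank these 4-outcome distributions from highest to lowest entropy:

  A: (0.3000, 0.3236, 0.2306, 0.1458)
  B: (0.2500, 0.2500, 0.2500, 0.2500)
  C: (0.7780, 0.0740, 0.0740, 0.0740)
B > A > C

Key insight: Entropy is maximized by uniform distributions and minimized by concentrated distributions.

- Uniform distributions have maximum entropy log₂(4) = 2.0000 bits
- The more "peaked" or concentrated a distribution, the lower its entropy

Entropies:
  H(A) = 1.9410 bits
  H(B) = 2.0000 bits
  H(C) = 1.1157 bits

Ranking: B > A > C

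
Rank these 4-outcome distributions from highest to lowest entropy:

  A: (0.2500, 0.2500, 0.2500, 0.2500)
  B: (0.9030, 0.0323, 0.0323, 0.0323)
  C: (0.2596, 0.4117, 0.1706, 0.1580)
A > C > B

Key insight: Entropy is maximized by uniform distributions and minimized by concentrated distributions.

- Uniform distributions have maximum entropy log₂(4) = 2.0000 bits
- The more "peaked" or concentrated a distribution, the lower its entropy

Entropies:
  H(A) = 2.0000 bits
  H(B) = 0.6132 bits
  H(C) = 1.8881 bits

Ranking: A > C > B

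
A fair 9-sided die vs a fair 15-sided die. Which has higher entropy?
15-sided die

Both are uniform distributions; for uniform over n outcomes, H = log₂(n). H(9-sided) = log₂(9) = 3.170 bits and H(15-sided) = log₂(15) = 3.907 bits. More outcomes in a uniform distribution means higher entropy.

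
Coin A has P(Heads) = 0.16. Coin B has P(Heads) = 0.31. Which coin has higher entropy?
B

For binary distributions, entropy is maximized at p=0.5 and decreases as p moves toward 0 or 1.

H(A) = H(0.16) = 0.6343 bits
H(B) = H(0.31) = 0.8932 bits

Distribution B (p=0.31) is closer to uniform (p=0.5), so it has higher entropy.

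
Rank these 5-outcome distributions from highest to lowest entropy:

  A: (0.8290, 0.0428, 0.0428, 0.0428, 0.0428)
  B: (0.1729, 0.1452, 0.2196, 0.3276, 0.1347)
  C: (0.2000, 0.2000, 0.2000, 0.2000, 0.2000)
C > B > A

Key insight: Entropy is maximized by uniform distributions and minimized by concentrated distributions.

- Uniform distributions have maximum entropy log₂(5) = 2.3219 bits
- The more "peaked" or concentrated a distribution, the lower its entropy

Entropies:
  H(A) = 1.0020 bits
  H(B) = 2.2393 bits
  H(C) = 2.3219 bits

Ranking: C > B > A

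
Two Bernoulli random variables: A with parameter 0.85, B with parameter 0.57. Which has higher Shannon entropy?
B

For binary distributions, entropy is maximized at p=0.5 and decreases as p moves toward 0 or 1.

H(A) = H(0.85) = 0.6098 bits
H(B) = H(0.57) = 0.9858 bits

Distribution B (p=0.57) is closer to uniform (p=0.5), so it has higher entropy.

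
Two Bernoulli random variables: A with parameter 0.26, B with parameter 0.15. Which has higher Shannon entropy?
A

For binary distributions, entropy is maximized at p=0.5 and decreases as p moves toward 0 or 1.

H(A) = H(0.26) = 0.8267 bits
H(B) = H(0.15) = 0.6098 bits

Distribution A (p=0.26) is closer to uniform (p=0.5), so it has higher entropy.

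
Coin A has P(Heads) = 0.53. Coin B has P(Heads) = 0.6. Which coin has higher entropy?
A

For binary distributions, entropy is maximized at p=0.5 and decreases as p moves toward 0 or 1.

H(A) = H(0.53) = 0.9974 bits
H(B) = H(0.6) = 0.9710 bits

Distribution A (p=0.53) is closer to uniform (p=0.5), so it has higher entropy.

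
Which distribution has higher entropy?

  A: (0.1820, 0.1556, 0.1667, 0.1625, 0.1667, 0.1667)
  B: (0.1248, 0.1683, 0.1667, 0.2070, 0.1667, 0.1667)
A

Both distributions are close to uniform, making this a harder comparison.

H(A) = 2.5834 bits
H(B) = 2.5701 bits

The distribution closer to uniform has higher entropy.
Answer: A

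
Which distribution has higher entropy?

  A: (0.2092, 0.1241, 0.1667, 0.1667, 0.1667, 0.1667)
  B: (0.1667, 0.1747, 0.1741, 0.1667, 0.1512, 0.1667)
B

Both distributions are close to uniform, making this a harder comparison.

H(A) = 2.5691 bits
H(B) = 2.5834 bits

The distribution closer to uniform has higher entropy.
Answer: B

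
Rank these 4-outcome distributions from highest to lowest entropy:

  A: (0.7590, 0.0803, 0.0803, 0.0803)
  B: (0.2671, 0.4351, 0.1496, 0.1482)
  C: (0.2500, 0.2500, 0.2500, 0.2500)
C > B > A

Key insight: Entropy is maximized by uniform distributions and minimized by concentrated distributions.

- Uniform distributions have maximum entropy log₂(4) = 2.0000 bits
- The more "peaked" or concentrated a distribution, the lower its entropy

Entropies:
  H(A) = 1.1787 bits
  H(B) = 1.8493 bits
  H(C) = 2.0000 bits

Ranking: C > B > A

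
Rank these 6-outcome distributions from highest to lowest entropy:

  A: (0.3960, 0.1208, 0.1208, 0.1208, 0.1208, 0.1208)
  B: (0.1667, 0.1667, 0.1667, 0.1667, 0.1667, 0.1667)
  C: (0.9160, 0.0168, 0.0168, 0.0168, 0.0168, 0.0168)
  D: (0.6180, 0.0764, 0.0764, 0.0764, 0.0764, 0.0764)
B > A > D > C

Key insight: Entropy is maximized by uniform distributions and minimized by concentrated distributions.

Entropies:
  H(A) = 2.3710 bits
  H(B) = 2.5850 bits
  H(C) = 0.6112 bits
  H(D) = 1.8464 bits

Ranking: B > A > D > C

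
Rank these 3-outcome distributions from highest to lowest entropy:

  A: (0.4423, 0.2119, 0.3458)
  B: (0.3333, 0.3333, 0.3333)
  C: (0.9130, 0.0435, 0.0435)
B > A > C

Key insight: Entropy is maximized by uniform distributions and minimized by concentrated distributions.

- Uniform distributions have maximum entropy log₂(3) = 1.5850 bits
- The more "peaked" or concentrated a distribution, the lower its entropy

Entropies:
  H(A) = 1.5246 bits
  H(B) = 1.5850 bits
  H(C) = 0.5134 bits

Ranking: B > A > C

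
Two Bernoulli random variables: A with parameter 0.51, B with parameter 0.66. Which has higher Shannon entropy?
A

For binary distributions, entropy is maximized at p=0.5 and decreases as p moves toward 0 or 1.

H(A) = H(0.51) = 0.9997 bits
H(B) = H(0.66) = 0.9248 bits

Distribution A (p=0.51) is closer to uniform (p=0.5), so it has higher entropy.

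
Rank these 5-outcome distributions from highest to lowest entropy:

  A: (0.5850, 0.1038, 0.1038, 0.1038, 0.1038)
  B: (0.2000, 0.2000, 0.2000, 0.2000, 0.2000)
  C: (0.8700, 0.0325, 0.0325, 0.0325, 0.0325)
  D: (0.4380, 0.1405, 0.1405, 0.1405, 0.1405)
B > D > A > C

Key insight: Entropy is maximized by uniform distributions and minimized by concentrated distributions.

Entropies:
  H(A) = 1.8091 bits
  H(B) = 2.3219 bits
  H(C) = 0.8174 bits
  H(D) = 2.1129 bits

Ranking: B > D > A > C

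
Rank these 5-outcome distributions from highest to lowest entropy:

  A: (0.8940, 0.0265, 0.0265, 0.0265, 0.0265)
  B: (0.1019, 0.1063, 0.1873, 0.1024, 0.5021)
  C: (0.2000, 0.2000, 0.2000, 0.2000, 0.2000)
C > B > A

Key insight: Entropy is maximized by uniform distributions and minimized by concentrated distributions.

- Uniform distributions have maximum entropy log₂(5) = 2.3219 bits
- The more "peaked" or concentrated a distribution, the lower its entropy

Entropies:
  H(A) = 0.6997 bits
  H(B) = 1.9679 bits
  H(C) = 2.3219 bits

Ranking: C > B > A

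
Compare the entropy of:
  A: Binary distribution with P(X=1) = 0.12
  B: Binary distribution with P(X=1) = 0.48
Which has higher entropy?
B

For binary distributions, entropy is maximized at p=0.5 and decreases as p moves toward 0 or 1.

H(A) = H(0.12) = 0.5294 bits
H(B) = H(0.48) = 0.9988 bits

Distribution B (p=0.48) is closer to uniform (p=0.5), so it has higher entropy.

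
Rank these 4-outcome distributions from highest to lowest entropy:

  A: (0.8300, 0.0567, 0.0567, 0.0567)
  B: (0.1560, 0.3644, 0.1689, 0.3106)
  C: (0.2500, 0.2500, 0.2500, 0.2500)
C > B > A

Key insight: Entropy is maximized by uniform distributions and minimized by concentrated distributions.

- Uniform distributions have maximum entropy log₂(4) = 2.0000 bits
- The more "peaked" or concentrated a distribution, the lower its entropy

Entropies:
  H(A) = 0.9271 bits
  H(B) = 1.9062 bits
  H(C) = 2.0000 bits

Ranking: C > B > A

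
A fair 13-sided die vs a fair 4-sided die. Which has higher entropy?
13-sided die

Both are uniform distributions; for uniform over n outcomes, H = log₂(n). H(13-sided) = log₂(13) = 3.700 bits and H(4-sided) = log₂(4) = 2.000 bits. More outcomes in a uniform distribution means higher entropy.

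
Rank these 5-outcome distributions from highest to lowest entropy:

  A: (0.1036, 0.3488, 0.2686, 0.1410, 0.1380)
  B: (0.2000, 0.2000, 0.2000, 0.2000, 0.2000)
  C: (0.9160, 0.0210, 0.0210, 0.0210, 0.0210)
B > A > C

Key insight: Entropy is maximized by uniform distributions and minimized by concentrated distributions.

- Uniform distributions have maximum entropy log₂(5) = 2.3219 bits
- The more "peaked" or concentrated a distribution, the lower its entropy

Entropies:
  H(A) = 2.1711 bits
  H(B) = 2.3219 bits
  H(C) = 0.5841 bits

Ranking: B > A > C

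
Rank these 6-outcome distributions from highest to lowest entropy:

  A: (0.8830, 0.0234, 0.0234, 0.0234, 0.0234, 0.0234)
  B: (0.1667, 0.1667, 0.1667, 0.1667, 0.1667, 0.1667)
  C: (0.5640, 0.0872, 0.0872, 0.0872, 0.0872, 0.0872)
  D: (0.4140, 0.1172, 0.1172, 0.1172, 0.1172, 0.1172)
B > D > C > A

Key insight: Entropy is maximized by uniform distributions and minimized by concentrated distributions.

Entropies:
  H(A) = 0.7923 bits
  H(B) = 2.5850 bits
  H(C) = 2.0005 bits
  H(D) = 2.3392 bits

Ranking: B > D > C > A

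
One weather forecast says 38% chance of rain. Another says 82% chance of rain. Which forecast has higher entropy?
38% forecast

Treat each forecast as a Bernoulli distribution. Binary entropy is maximized at p=0.5 and falls off symmetrically toward 0 or 1. The 38% forecast is closer to 50%, so it is more uncertain. H(38%) ≈ 0.958 bits, H(82%) ≈ 0.680 bits.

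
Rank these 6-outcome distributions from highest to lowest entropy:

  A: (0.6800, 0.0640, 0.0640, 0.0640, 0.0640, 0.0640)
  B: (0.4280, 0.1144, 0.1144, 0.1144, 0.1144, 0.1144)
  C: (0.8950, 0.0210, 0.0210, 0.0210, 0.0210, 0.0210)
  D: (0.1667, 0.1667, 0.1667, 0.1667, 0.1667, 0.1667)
D > B > A > C

Key insight: Entropy is maximized by uniform distributions and minimized by concentrated distributions.

Entropies:
  H(A) = 1.6474 bits
  H(B) = 2.3131 bits
  H(C) = 0.7285 bits
  H(D) = 2.5850 bits

Ranking: D > B > A > C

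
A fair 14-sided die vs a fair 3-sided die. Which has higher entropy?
14-sided die

Both are uniform distributions; for uniform over n outcomes, H = log₂(n). H(14-sided) = log₂(14) = 3.807 bits and H(3-sided) = log₂(3) = 1.585 bits. More outcomes in a uniform distribution means higher entropy.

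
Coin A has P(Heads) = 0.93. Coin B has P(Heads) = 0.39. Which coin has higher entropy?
B

For binary distributions, entropy is maximized at p=0.5 and decreases as p moves toward 0 or 1.

H(A) = H(0.93) = 0.3659 bits
H(B) = H(0.39) = 0.9648 bits

Distribution B (p=0.39) is closer to uniform (p=0.5), so it has higher entropy.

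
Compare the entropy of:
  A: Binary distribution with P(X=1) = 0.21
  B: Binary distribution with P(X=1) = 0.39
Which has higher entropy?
B

For binary distributions, entropy is maximized at p=0.5 and decreases as p moves toward 0 or 1.

H(A) = H(0.21) = 0.7415 bits
H(B) = H(0.39) = 0.9648 bits

Distribution B (p=0.39) is closer to uniform (p=0.5), so it has higher entropy.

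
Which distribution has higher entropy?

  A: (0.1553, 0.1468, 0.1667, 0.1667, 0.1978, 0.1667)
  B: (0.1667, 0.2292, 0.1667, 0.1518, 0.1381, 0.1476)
A

Both distributions are close to uniform, making this a harder comparison.

H(A) = 2.5787 bits
H(B) = 2.5634 bits

The distribution closer to uniform has higher entropy.
Answer: A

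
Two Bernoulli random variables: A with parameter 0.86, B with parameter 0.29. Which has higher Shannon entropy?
B

For binary distributions, entropy is maximized at p=0.5 and decreases as p moves toward 0 or 1.

H(A) = H(0.86) = 0.5842 bits
H(B) = H(0.29) = 0.8687 bits

Distribution B (p=0.29) is closer to uniform (p=0.5), so it has higher entropy.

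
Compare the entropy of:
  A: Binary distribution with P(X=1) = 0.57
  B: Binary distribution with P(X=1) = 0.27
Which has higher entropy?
A

For binary distributions, entropy is maximized at p=0.5 and decreases as p moves toward 0 or 1.

H(A) = H(0.57) = 0.9858 bits
H(B) = H(0.27) = 0.8415 bits

Distribution A (p=0.57) is closer to uniform (p=0.5), so it has higher entropy.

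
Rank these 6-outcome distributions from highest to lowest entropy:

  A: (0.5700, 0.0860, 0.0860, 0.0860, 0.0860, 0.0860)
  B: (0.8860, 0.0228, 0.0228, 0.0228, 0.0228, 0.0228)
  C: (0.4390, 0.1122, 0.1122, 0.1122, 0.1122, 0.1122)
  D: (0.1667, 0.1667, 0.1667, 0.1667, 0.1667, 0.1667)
D > C > A > B

Key insight: Entropy is maximized by uniform distributions and minimized by concentrated distributions.

Entropies:
  H(A) = 1.9842 bits
  H(B) = 0.7766 bits
  H(C) = 2.2918 bits
  H(D) = 2.5850 bits

Ranking: D > C > A > B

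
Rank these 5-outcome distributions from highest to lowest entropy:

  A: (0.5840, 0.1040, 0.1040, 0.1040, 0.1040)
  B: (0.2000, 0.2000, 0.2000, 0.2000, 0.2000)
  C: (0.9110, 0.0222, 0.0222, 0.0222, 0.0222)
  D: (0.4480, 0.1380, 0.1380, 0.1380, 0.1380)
B > D > A > C

Key insight: Entropy is maximized by uniform distributions and minimized by concentrated distributions.

Entropies:
  H(A) = 1.8115 bits
  H(B) = 2.3219 bits
  H(C) = 0.6111 bits
  H(D) = 2.0962 bits

Ranking: B > D > A > C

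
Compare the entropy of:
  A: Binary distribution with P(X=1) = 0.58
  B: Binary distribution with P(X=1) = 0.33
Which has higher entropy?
A

For binary distributions, entropy is maximized at p=0.5 and decreases as p moves toward 0 or 1.

H(A) = H(0.58) = 0.9815 bits
H(B) = H(0.33) = 0.9149 bits

Distribution A (p=0.58) is closer to uniform (p=0.5), so it has higher entropy.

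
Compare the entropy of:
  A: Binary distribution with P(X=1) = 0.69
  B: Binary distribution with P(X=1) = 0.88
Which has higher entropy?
A

For binary distributions, entropy is maximized at p=0.5 and decreases as p moves toward 0 or 1.

H(A) = H(0.69) = 0.8932 bits
H(B) = H(0.88) = 0.5294 bits

Distribution A (p=0.69) is closer to uniform (p=0.5), so it has higher entropy.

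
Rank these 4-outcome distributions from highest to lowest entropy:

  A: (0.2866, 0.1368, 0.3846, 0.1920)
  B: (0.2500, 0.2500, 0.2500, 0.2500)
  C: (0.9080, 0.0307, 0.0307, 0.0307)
B > A > C

Key insight: Entropy is maximized by uniform distributions and minimized by concentrated distributions.

- Uniform distributions have maximum entropy log₂(4) = 2.0000 bits
- The more "peaked" or concentrated a distribution, the lower its entropy

Entropies:
  H(A) = 1.8966 bits
  H(B) = 2.0000 bits
  H(C) = 0.5889 bits

Ranking: B > A > C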